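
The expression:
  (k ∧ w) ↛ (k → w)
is never true.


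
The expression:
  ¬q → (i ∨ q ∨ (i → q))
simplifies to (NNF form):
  True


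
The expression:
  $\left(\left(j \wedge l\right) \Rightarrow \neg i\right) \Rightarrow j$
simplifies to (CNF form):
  $j$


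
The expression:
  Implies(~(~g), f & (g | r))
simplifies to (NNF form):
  f | ~g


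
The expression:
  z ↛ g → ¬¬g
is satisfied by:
  {g: True, z: False}
  {z: False, g: False}
  {z: True, g: True}


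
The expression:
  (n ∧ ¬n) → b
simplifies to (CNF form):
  True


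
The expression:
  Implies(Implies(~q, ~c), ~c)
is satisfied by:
  {c: False, q: False}
  {q: True, c: False}
  {c: True, q: False}


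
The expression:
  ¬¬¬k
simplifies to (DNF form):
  ¬k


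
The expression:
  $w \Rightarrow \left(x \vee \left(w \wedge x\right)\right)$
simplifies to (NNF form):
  $x \vee \neg w$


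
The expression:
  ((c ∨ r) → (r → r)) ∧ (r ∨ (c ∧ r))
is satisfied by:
  {r: True}


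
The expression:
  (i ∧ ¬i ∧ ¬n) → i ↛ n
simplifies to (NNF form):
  True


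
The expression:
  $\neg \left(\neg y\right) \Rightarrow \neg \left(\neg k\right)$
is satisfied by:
  {k: True, y: False}
  {y: False, k: False}
  {y: True, k: True}


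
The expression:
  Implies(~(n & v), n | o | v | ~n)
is always true.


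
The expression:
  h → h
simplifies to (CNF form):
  True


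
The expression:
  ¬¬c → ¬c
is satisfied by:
  {c: False}


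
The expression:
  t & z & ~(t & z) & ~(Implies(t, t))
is never true.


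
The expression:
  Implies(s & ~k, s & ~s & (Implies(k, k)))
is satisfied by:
  {k: True, s: False}
  {s: False, k: False}
  {s: True, k: True}


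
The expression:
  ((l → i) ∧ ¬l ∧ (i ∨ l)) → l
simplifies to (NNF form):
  l ∨ ¬i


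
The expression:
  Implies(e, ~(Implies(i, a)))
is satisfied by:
  {i: True, e: False, a: False}
  {i: False, e: False, a: False}
  {a: True, i: True, e: False}
  {a: True, i: False, e: False}
  {e: True, i: True, a: False}


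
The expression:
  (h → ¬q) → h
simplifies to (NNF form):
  h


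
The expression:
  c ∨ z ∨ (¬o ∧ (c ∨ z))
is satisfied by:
  {z: True, c: True}
  {z: True, c: False}
  {c: True, z: False}


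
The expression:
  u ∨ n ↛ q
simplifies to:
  u ∨ (n ∧ ¬q)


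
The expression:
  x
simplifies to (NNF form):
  x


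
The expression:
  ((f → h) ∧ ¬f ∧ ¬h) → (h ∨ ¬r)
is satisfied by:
  {h: True, f: True, r: False}
  {h: True, f: False, r: False}
  {f: True, h: False, r: False}
  {h: False, f: False, r: False}
  {r: True, h: True, f: True}
  {r: True, h: True, f: False}
  {r: True, f: True, h: False}


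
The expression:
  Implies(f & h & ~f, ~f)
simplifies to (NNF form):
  True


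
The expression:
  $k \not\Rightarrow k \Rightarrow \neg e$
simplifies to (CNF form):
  $\text{True}$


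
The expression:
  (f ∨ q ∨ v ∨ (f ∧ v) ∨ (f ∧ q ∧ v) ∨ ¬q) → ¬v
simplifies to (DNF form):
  ¬v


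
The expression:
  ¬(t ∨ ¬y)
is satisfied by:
  {y: True, t: False}


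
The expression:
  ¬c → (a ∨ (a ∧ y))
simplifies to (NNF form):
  a ∨ c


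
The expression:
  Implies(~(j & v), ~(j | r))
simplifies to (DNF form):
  (j & v) | (~j & ~r)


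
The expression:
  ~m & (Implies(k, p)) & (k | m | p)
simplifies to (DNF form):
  p & ~m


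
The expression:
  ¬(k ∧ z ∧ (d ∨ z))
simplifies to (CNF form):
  ¬k ∨ ¬z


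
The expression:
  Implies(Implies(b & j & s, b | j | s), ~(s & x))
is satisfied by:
  {s: False, x: False}
  {x: True, s: False}
  {s: True, x: False}


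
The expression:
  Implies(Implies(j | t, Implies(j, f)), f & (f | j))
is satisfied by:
  {f: True, j: True}
  {f: True, j: False}
  {j: True, f: False}


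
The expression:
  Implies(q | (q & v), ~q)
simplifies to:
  ~q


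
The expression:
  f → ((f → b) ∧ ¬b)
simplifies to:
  ¬f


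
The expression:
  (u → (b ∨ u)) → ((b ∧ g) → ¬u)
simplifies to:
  ¬b ∨ ¬g ∨ ¬u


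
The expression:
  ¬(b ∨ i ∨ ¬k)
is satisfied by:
  {k: True, i: False, b: False}


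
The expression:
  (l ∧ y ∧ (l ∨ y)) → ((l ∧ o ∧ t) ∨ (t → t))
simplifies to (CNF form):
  True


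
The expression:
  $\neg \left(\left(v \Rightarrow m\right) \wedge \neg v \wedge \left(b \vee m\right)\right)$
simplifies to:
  $v \vee \left(\neg b \wedge \neg m\right)$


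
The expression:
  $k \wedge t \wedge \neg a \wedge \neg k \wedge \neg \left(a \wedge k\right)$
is never true.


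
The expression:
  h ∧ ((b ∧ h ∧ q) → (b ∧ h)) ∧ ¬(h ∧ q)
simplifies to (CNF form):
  h ∧ ¬q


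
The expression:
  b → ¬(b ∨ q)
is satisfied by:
  {b: False}


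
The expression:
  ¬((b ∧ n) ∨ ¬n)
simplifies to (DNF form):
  n ∧ ¬b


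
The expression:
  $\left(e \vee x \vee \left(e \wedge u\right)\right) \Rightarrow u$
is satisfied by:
  {u: True, e: False, x: False}
  {x: True, u: True, e: False}
  {u: True, e: True, x: False}
  {x: True, u: True, e: True}
  {x: False, e: False, u: False}


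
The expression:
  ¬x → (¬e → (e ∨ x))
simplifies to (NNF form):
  e ∨ x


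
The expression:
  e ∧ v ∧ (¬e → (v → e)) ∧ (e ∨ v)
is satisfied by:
  {e: True, v: True}


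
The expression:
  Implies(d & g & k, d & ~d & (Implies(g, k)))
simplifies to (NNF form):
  ~d | ~g | ~k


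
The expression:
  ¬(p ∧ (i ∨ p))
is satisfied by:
  {p: False}


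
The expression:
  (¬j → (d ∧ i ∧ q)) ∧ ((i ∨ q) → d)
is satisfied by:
  {j: True, d: True, i: False, q: False}
  {q: True, j: True, d: True, i: False}
  {j: True, i: True, d: True, q: False}
  {q: True, j: True, i: True, d: True}
  {j: True, d: False, i: False, q: False}
  {q: True, i: True, d: True, j: False}


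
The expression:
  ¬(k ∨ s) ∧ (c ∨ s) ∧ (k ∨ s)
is never true.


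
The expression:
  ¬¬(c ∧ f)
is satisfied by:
  {c: True, f: True}


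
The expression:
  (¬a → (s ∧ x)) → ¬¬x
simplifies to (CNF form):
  x ∨ ¬a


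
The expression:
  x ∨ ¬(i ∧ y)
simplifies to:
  x ∨ ¬i ∨ ¬y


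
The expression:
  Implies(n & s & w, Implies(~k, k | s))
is always true.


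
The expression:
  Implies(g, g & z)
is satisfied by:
  {z: True, g: False}
  {g: False, z: False}
  {g: True, z: True}


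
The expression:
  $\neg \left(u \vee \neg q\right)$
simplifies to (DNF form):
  $q \wedge \neg u$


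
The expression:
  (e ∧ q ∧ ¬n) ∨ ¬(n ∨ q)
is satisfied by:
  {e: True, n: False, q: False}
  {n: False, q: False, e: False}
  {q: True, e: True, n: False}


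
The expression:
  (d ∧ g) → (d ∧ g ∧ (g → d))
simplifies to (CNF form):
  True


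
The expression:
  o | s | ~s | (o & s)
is always true.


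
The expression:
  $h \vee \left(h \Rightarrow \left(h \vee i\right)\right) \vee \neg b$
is always true.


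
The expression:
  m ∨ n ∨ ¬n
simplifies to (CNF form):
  True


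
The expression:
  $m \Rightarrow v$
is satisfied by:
  {v: True, m: False}
  {m: False, v: False}
  {m: True, v: True}


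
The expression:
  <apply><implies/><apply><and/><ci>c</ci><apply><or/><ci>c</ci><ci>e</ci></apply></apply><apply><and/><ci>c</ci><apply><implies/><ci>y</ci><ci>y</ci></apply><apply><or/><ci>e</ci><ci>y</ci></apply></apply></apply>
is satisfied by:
  {y: True, e: True, c: False}
  {y: True, c: False, e: False}
  {e: True, c: False, y: False}
  {e: False, c: False, y: False}
  {y: True, e: True, c: True}
  {y: True, c: True, e: False}
  {e: True, c: True, y: False}


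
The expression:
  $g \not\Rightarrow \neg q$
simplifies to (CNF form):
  $g \wedge q$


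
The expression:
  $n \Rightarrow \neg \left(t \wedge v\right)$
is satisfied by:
  {v: False, t: False, n: False}
  {n: True, v: False, t: False}
  {t: True, v: False, n: False}
  {n: True, t: True, v: False}
  {v: True, n: False, t: False}
  {n: True, v: True, t: False}
  {t: True, v: True, n: False}


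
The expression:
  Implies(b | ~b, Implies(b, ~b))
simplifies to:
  ~b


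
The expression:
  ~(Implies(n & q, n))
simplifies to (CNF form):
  False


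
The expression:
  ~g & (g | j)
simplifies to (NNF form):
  j & ~g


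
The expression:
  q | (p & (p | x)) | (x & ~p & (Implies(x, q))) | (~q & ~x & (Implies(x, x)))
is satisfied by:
  {q: True, p: True, x: False}
  {q: True, p: False, x: False}
  {p: True, q: False, x: False}
  {q: False, p: False, x: False}
  {x: True, q: True, p: True}
  {x: True, q: True, p: False}
  {x: True, p: True, q: False}


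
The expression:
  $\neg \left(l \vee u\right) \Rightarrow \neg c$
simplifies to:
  $l \vee u \vee \neg c$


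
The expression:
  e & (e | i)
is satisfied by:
  {e: True}


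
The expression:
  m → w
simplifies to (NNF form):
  w ∨ ¬m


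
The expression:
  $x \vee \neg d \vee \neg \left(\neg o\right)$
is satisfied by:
  {x: True, o: True, d: False}
  {x: True, o: False, d: False}
  {o: True, x: False, d: False}
  {x: False, o: False, d: False}
  {x: True, d: True, o: True}
  {x: True, d: True, o: False}
  {d: True, o: True, x: False}


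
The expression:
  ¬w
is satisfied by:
  {w: False}


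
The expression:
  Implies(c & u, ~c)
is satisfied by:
  {u: False, c: False}
  {c: True, u: False}
  {u: True, c: False}


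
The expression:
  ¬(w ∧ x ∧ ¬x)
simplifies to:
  True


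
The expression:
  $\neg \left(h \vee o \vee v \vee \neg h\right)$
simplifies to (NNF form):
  $\text{False}$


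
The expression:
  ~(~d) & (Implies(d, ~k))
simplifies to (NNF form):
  d & ~k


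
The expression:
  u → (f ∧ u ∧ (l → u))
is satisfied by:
  {f: True, u: False}
  {u: False, f: False}
  {u: True, f: True}


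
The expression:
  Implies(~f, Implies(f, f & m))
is always true.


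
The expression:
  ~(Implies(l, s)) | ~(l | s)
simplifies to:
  ~s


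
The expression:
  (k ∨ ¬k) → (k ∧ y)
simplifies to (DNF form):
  k ∧ y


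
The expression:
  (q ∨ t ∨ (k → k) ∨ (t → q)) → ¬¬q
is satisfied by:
  {q: True}


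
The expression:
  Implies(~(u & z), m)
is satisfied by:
  {z: True, m: True, u: True}
  {z: True, m: True, u: False}
  {m: True, u: True, z: False}
  {m: True, u: False, z: False}
  {z: True, u: True, m: False}


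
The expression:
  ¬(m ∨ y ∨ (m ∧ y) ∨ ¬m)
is never true.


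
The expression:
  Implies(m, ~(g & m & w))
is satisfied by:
  {w: False, m: False, g: False}
  {g: True, w: False, m: False}
  {m: True, w: False, g: False}
  {g: True, m: True, w: False}
  {w: True, g: False, m: False}
  {g: True, w: True, m: False}
  {m: True, w: True, g: False}


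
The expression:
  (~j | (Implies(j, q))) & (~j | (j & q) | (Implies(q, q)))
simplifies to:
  q | ~j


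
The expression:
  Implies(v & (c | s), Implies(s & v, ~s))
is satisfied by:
  {s: False, v: False}
  {v: True, s: False}
  {s: True, v: False}


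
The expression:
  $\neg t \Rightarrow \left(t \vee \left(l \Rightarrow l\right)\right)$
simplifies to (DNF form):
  $\text{True}$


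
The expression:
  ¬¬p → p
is always true.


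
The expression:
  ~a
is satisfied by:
  {a: False}


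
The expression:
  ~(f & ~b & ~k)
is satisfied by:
  {b: True, k: True, f: False}
  {b: True, k: False, f: False}
  {k: True, b: False, f: False}
  {b: False, k: False, f: False}
  {f: True, b: True, k: True}
  {f: True, b: True, k: False}
  {f: True, k: True, b: False}


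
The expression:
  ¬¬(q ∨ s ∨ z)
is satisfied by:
  {q: True, z: True, s: True}
  {q: True, z: True, s: False}
  {q: True, s: True, z: False}
  {q: True, s: False, z: False}
  {z: True, s: True, q: False}
  {z: True, s: False, q: False}
  {s: True, z: False, q: False}


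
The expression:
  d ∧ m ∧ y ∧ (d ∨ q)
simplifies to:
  d ∧ m ∧ y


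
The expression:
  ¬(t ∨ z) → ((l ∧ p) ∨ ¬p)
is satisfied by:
  {t: True, z: True, l: True, p: False}
  {t: True, z: True, p: False, l: False}
  {t: True, l: True, p: False, z: False}
  {t: True, p: False, l: False, z: False}
  {z: True, l: True, p: False, t: False}
  {z: True, p: False, l: False, t: False}
  {l: True, z: False, p: False, t: False}
  {z: False, p: False, l: False, t: False}
  {z: True, t: True, p: True, l: True}
  {z: True, t: True, p: True, l: False}
  {t: True, p: True, l: True, z: False}
  {t: True, p: True, z: False, l: False}
  {l: True, p: True, z: True, t: False}
  {p: True, z: True, t: False, l: False}
  {p: True, l: True, t: False, z: False}


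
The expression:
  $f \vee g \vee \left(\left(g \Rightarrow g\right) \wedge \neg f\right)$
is always true.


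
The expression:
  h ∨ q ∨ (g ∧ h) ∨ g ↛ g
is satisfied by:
  {q: True, h: True}
  {q: True, h: False}
  {h: True, q: False}


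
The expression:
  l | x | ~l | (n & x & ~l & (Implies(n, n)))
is always true.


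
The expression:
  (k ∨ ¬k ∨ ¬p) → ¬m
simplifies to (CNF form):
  ¬m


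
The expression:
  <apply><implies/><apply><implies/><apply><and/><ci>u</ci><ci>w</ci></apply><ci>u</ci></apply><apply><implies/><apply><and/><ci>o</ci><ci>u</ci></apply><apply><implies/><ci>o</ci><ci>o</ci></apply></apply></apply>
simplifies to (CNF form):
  <true/>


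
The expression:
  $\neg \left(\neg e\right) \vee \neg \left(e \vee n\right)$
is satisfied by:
  {e: True, n: False}
  {n: False, e: False}
  {n: True, e: True}


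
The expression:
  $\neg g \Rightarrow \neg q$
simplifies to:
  $g \vee \neg q$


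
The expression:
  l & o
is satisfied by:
  {o: True, l: True}


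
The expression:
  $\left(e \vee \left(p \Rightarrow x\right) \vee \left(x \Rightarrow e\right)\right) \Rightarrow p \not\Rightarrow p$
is never true.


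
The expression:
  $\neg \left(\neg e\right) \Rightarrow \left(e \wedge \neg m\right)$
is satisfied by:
  {m: False, e: False}
  {e: True, m: False}
  {m: True, e: False}


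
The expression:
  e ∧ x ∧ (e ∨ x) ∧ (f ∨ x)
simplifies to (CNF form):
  e ∧ x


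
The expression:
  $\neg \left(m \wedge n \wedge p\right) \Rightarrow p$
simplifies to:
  $p$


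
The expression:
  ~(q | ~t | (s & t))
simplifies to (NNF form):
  t & ~q & ~s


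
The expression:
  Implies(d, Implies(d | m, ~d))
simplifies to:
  ~d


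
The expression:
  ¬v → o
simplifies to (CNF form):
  o ∨ v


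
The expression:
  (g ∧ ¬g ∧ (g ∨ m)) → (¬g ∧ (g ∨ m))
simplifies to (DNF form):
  True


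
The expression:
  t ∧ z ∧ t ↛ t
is never true.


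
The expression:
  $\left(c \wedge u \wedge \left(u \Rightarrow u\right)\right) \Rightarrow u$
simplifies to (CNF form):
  $\text{True}$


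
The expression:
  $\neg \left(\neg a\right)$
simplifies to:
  $a$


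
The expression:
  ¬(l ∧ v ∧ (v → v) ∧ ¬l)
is always true.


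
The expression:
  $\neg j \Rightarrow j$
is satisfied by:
  {j: True}


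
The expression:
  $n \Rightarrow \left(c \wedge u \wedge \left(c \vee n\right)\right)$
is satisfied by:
  {u: True, c: True, n: False}
  {u: True, c: False, n: False}
  {c: True, u: False, n: False}
  {u: False, c: False, n: False}
  {n: True, u: True, c: True}


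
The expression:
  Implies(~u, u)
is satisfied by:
  {u: True}


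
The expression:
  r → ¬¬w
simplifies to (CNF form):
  w ∨ ¬r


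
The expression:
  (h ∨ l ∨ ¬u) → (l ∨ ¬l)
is always true.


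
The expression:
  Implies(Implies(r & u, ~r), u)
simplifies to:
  u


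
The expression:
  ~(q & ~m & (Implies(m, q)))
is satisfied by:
  {m: True, q: False}
  {q: False, m: False}
  {q: True, m: True}


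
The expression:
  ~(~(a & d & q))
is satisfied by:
  {a: True, d: True, q: True}


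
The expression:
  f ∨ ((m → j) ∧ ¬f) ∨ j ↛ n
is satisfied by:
  {f: True, j: True, m: False}
  {f: True, j: False, m: False}
  {j: True, f: False, m: False}
  {f: False, j: False, m: False}
  {f: True, m: True, j: True}
  {f: True, m: True, j: False}
  {m: True, j: True, f: False}


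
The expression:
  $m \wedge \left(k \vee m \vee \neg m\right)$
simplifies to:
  $m$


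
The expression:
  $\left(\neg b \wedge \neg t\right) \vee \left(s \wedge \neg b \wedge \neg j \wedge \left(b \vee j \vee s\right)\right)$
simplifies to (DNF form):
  $\left(\neg b \wedge \neg t\right) \vee \left(s \wedge \neg b \wedge \neg j\right) \vee \left(s \wedge \neg b \wedge \neg t\right) \vee \left(\neg b \wedge \neg j \wedge \neg t\right)$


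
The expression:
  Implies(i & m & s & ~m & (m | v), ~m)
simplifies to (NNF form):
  True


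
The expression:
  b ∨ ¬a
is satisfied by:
  {b: True, a: False}
  {a: False, b: False}
  {a: True, b: True}


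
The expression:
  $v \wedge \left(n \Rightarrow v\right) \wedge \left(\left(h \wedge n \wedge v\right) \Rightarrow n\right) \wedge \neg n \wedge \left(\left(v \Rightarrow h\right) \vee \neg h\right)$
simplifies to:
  $v \wedge \neg n$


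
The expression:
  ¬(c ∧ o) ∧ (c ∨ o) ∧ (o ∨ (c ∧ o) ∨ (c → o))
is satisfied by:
  {o: True, c: False}


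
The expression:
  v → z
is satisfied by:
  {z: True, v: False}
  {v: False, z: False}
  {v: True, z: True}


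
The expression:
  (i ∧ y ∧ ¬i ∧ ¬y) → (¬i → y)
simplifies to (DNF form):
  True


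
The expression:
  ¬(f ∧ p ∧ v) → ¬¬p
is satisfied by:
  {p: True}


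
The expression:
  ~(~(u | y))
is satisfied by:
  {y: True, u: True}
  {y: True, u: False}
  {u: True, y: False}


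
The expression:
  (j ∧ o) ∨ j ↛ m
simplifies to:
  j ∧ (o ∨ ¬m)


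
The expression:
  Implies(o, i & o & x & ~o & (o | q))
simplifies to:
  ~o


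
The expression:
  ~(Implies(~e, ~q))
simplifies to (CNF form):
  q & ~e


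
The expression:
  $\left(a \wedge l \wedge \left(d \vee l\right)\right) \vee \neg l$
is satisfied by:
  {a: True, l: False}
  {l: False, a: False}
  {l: True, a: True}


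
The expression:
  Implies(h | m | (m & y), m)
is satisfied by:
  {m: True, h: False}
  {h: False, m: False}
  {h: True, m: True}


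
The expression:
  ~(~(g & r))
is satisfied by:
  {r: True, g: True}


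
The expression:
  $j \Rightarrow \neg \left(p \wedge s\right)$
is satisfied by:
  {s: False, p: False, j: False}
  {j: True, s: False, p: False}
  {p: True, s: False, j: False}
  {j: True, p: True, s: False}
  {s: True, j: False, p: False}
  {j: True, s: True, p: False}
  {p: True, s: True, j: False}


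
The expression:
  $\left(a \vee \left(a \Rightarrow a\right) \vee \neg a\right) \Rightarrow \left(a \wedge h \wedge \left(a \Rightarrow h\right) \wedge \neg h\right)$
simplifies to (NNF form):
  $\text{False}$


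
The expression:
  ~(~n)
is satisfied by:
  {n: True}


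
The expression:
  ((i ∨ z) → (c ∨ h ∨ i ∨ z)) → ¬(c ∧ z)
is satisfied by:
  {c: False, z: False}
  {z: True, c: False}
  {c: True, z: False}


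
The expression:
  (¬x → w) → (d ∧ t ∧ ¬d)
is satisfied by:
  {x: False, w: False}


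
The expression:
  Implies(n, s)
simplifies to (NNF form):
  s | ~n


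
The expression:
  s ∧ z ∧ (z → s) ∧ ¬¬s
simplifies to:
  s ∧ z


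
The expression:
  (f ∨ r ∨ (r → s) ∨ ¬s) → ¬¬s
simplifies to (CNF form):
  s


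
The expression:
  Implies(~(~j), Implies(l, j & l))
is always true.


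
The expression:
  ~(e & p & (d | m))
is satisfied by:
  {d: False, p: False, e: False, m: False}
  {m: True, d: False, p: False, e: False}
  {d: True, m: False, p: False, e: False}
  {m: True, d: True, p: False, e: False}
  {e: True, m: False, d: False, p: False}
  {m: True, e: True, d: False, p: False}
  {e: True, d: True, m: False, p: False}
  {m: True, e: True, d: True, p: False}
  {p: True, e: False, d: False, m: False}
  {p: True, m: True, e: False, d: False}
  {p: True, d: True, e: False, m: False}
  {m: True, p: True, d: True, e: False}
  {p: True, e: True, m: False, d: False}


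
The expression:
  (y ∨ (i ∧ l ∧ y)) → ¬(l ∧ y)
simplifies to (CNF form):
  ¬l ∨ ¬y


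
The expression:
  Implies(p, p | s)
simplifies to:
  True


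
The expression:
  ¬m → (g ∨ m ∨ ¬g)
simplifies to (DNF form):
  True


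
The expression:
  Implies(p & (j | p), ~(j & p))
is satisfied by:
  {p: False, j: False}
  {j: True, p: False}
  {p: True, j: False}


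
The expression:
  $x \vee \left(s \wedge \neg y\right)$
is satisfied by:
  {x: True, s: True, y: False}
  {x: True, y: False, s: False}
  {x: True, s: True, y: True}
  {x: True, y: True, s: False}
  {s: True, y: False, x: False}


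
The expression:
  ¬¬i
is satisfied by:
  {i: True}


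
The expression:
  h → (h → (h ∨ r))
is always true.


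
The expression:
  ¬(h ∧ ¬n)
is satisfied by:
  {n: True, h: False}
  {h: False, n: False}
  {h: True, n: True}


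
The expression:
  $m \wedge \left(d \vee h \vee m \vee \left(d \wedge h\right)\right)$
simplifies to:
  $m$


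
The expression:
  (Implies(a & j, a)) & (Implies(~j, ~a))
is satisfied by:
  {j: True, a: False}
  {a: False, j: False}
  {a: True, j: True}


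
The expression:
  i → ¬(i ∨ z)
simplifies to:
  ¬i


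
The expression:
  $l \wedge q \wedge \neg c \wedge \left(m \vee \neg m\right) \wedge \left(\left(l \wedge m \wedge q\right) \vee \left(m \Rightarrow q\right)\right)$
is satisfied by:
  {q: True, l: True, c: False}


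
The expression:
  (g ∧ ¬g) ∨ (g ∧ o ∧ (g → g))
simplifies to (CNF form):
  g ∧ o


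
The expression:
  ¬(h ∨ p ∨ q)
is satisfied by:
  {q: False, p: False, h: False}


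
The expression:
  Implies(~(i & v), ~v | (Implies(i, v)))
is always true.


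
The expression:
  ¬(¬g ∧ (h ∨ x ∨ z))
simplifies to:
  g ∨ (¬h ∧ ¬x ∧ ¬z)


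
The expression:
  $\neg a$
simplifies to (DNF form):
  $\neg a$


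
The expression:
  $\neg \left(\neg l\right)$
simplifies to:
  $l$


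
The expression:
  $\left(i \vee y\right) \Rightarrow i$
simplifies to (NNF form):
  $i \vee \neg y$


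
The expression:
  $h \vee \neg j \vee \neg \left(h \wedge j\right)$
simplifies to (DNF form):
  $\text{True}$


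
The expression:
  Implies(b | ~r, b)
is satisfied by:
  {r: True, b: True}
  {r: True, b: False}
  {b: True, r: False}


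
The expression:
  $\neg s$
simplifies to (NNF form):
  $\neg s$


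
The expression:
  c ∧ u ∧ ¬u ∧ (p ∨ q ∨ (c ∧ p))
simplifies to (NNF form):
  False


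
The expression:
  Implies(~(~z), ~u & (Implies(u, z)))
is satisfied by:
  {u: False, z: False}
  {z: True, u: False}
  {u: True, z: False}


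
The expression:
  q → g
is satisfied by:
  {g: True, q: False}
  {q: False, g: False}
  {q: True, g: True}


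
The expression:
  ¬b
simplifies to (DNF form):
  ¬b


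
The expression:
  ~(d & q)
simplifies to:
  ~d | ~q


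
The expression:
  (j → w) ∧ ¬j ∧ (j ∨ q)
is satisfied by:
  {q: True, j: False}


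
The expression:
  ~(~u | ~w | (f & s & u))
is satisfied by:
  {u: True, w: True, s: False, f: False}
  {f: True, u: True, w: True, s: False}
  {s: True, u: True, w: True, f: False}


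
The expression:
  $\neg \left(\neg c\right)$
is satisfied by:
  {c: True}


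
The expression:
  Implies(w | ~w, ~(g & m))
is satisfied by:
  {g: False, m: False}
  {m: True, g: False}
  {g: True, m: False}


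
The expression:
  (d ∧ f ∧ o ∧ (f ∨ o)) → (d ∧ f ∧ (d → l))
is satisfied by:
  {l: True, o: False, d: False, f: False}
  {f: False, o: False, l: False, d: False}
  {f: True, l: True, o: False, d: False}
  {f: True, o: False, l: False, d: False}
  {d: True, l: True, f: False, o: False}
  {d: True, f: False, o: False, l: False}
  {d: True, f: True, l: True, o: False}
  {d: True, f: True, o: False, l: False}
  {l: True, o: True, d: False, f: False}
  {o: True, d: False, l: False, f: False}
  {f: True, o: True, l: True, d: False}
  {f: True, o: True, d: False, l: False}
  {l: True, o: True, d: True, f: False}
  {o: True, d: True, f: False, l: False}
  {f: True, o: True, d: True, l: True}


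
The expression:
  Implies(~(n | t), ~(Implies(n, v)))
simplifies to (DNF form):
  n | t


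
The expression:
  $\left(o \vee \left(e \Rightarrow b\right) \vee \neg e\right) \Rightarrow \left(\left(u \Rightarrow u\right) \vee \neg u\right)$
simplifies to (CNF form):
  $\text{True}$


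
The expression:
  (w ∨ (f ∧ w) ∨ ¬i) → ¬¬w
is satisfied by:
  {i: True, w: True}
  {i: True, w: False}
  {w: True, i: False}


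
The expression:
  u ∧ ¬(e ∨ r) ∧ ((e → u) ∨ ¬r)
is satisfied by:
  {u: True, e: False, r: False}


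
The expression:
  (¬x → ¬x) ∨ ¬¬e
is always true.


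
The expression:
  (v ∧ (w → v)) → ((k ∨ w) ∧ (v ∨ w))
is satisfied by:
  {w: True, k: True, v: False}
  {w: True, v: False, k: False}
  {k: True, v: False, w: False}
  {k: False, v: False, w: False}
  {w: True, k: True, v: True}
  {w: True, v: True, k: False}
  {k: True, v: True, w: False}


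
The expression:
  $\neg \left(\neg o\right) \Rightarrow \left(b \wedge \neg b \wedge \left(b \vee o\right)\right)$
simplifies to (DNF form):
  $\neg o$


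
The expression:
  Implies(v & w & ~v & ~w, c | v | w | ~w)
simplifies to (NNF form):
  True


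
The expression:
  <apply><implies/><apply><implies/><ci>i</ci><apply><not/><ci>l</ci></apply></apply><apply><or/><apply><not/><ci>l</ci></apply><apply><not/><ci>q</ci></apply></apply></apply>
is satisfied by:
  {i: True, l: False, q: False}
  {l: False, q: False, i: False}
  {i: True, q: True, l: False}
  {q: True, l: False, i: False}
  {i: True, l: True, q: False}
  {l: True, i: False, q: False}
  {i: True, q: True, l: True}


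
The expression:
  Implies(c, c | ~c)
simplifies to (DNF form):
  True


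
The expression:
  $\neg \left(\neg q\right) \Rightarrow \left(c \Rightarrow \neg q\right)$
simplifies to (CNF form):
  $\neg c \vee \neg q$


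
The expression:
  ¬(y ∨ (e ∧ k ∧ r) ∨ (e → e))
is never true.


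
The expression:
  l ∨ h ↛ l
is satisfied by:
  {l: True, h: True}
  {l: True, h: False}
  {h: True, l: False}


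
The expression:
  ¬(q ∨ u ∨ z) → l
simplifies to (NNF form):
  l ∨ q ∨ u ∨ z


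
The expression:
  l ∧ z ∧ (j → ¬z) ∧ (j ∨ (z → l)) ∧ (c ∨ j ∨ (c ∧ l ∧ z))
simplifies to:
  c ∧ l ∧ z ∧ ¬j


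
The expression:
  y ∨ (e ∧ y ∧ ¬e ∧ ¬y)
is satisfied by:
  {y: True}


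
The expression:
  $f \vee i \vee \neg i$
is always true.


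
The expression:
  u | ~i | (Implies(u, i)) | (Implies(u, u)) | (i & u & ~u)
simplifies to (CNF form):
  True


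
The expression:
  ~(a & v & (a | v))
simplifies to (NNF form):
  ~a | ~v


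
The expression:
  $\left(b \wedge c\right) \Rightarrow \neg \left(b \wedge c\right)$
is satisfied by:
  {c: False, b: False}
  {b: True, c: False}
  {c: True, b: False}


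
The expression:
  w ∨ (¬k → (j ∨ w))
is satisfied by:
  {k: True, w: True, j: True}
  {k: True, w: True, j: False}
  {k: True, j: True, w: False}
  {k: True, j: False, w: False}
  {w: True, j: True, k: False}
  {w: True, j: False, k: False}
  {j: True, w: False, k: False}


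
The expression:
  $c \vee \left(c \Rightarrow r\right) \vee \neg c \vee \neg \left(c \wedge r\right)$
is always true.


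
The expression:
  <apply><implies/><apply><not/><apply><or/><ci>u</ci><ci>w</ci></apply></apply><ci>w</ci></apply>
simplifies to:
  <apply><or/><ci>u</ci><ci>w</ci></apply>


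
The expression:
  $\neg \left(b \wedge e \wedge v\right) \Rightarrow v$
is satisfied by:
  {v: True}


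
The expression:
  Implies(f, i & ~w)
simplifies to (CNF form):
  (i | ~f) & (~f | ~w)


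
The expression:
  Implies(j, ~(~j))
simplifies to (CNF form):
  True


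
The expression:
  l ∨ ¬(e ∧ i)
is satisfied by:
  {l: True, e: False, i: False}
  {e: False, i: False, l: False}
  {i: True, l: True, e: False}
  {i: True, e: False, l: False}
  {l: True, e: True, i: False}
  {e: True, l: False, i: False}
  {i: True, e: True, l: True}


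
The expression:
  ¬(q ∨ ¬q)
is never true.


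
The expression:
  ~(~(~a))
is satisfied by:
  {a: False}


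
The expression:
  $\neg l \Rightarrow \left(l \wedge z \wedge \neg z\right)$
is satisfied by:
  {l: True}


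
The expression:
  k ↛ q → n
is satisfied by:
  {n: True, q: True, k: False}
  {n: True, k: False, q: False}
  {q: True, k: False, n: False}
  {q: False, k: False, n: False}
  {n: True, q: True, k: True}
  {n: True, k: True, q: False}
  {q: True, k: True, n: False}


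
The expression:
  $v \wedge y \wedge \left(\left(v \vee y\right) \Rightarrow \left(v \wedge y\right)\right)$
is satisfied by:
  {y: True, v: True}


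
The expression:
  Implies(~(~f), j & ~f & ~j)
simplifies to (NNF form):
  ~f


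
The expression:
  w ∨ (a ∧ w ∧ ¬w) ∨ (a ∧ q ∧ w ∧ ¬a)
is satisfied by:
  {w: True}


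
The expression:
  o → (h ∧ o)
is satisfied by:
  {h: True, o: False}
  {o: False, h: False}
  {o: True, h: True}


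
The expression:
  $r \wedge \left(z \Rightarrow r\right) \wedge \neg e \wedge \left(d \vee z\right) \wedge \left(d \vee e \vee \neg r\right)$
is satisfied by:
  {r: True, d: True, e: False}


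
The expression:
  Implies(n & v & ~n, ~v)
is always true.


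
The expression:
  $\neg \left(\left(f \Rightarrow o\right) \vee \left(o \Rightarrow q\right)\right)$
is never true.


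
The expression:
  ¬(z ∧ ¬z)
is always true.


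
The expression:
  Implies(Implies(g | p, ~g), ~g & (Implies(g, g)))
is always true.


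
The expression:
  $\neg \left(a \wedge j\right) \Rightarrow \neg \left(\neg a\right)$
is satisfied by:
  {a: True}


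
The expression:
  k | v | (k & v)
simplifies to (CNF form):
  k | v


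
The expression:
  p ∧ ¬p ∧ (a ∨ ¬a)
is never true.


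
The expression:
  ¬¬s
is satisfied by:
  {s: True}


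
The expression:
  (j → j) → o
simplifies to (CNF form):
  o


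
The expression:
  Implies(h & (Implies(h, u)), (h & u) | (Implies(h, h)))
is always true.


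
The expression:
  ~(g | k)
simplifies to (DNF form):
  ~g & ~k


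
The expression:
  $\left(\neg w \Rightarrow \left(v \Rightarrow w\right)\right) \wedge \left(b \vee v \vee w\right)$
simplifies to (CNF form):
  $\left(b \vee w\right) \wedge \left(w \vee \neg v\right)$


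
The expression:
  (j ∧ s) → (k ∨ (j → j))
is always true.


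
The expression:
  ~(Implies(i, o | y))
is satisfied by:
  {i: True, y: False, o: False}


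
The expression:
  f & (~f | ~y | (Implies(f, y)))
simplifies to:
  f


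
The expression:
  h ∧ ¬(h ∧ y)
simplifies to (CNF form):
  h ∧ ¬y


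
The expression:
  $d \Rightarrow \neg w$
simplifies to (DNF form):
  $\neg d \vee \neg w$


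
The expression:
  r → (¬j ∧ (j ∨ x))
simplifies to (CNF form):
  (x ∨ ¬r) ∧ (¬j ∨ ¬r)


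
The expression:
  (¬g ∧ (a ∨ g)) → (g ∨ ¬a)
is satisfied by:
  {g: True, a: False}
  {a: False, g: False}
  {a: True, g: True}


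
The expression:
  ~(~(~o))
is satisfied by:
  {o: False}


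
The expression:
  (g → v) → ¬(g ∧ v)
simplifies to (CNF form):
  ¬g ∨ ¬v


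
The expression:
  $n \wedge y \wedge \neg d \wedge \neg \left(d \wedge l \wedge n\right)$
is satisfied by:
  {y: True, n: True, d: False}


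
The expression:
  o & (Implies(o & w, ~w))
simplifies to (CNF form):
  o & ~w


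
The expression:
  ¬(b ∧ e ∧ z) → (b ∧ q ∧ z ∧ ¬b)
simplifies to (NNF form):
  b ∧ e ∧ z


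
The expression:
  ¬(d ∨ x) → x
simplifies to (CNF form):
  d ∨ x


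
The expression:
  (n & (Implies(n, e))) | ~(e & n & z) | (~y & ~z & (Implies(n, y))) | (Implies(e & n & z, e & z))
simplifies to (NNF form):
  True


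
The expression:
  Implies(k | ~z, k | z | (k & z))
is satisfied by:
  {k: True, z: True}
  {k: True, z: False}
  {z: True, k: False}


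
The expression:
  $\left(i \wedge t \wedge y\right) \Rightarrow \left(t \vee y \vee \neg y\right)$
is always true.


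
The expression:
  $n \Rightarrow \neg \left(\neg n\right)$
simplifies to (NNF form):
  $\text{True}$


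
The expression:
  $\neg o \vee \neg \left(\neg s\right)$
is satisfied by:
  {s: True, o: False}
  {o: False, s: False}
  {o: True, s: True}


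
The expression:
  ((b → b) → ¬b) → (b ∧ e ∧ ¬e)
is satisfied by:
  {b: True}


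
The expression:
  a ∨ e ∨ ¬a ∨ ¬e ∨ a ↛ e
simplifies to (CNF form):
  True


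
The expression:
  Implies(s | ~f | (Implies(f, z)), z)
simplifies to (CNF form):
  (f | z) & (z | ~s)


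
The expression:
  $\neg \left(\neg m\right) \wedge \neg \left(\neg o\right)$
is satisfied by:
  {m: True, o: True}


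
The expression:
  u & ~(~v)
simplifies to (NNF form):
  u & v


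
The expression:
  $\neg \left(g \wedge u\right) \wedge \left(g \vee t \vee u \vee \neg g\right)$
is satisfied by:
  {g: False, u: False}
  {u: True, g: False}
  {g: True, u: False}


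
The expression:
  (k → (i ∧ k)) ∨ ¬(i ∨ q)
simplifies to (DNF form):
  i ∨ ¬k ∨ ¬q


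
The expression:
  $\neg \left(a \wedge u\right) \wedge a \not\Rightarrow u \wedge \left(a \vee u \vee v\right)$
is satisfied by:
  {a: True, u: False}


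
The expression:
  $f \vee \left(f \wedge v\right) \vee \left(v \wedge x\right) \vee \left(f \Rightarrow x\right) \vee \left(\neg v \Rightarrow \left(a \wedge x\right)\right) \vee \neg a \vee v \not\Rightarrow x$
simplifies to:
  $\text{True}$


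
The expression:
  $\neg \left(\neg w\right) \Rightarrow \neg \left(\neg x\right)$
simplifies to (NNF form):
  $x \vee \neg w$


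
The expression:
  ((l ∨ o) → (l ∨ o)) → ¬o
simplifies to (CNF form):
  ¬o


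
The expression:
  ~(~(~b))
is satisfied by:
  {b: False}


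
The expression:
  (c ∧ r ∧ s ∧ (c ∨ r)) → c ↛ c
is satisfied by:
  {s: False, c: False, r: False}
  {r: True, s: False, c: False}
  {c: True, s: False, r: False}
  {r: True, c: True, s: False}
  {s: True, r: False, c: False}
  {r: True, s: True, c: False}
  {c: True, s: True, r: False}


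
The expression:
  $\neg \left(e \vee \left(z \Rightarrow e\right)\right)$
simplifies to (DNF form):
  $z \wedge \neg e$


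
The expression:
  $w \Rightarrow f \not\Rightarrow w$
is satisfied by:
  {w: False}


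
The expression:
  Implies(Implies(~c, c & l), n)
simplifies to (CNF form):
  n | ~c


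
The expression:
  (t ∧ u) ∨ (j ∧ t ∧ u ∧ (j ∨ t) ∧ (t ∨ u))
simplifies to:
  t ∧ u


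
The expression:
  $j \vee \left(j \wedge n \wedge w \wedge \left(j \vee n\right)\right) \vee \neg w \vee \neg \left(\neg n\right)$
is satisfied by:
  {j: True, n: True, w: False}
  {j: True, w: False, n: False}
  {n: True, w: False, j: False}
  {n: False, w: False, j: False}
  {j: True, n: True, w: True}
  {j: True, w: True, n: False}
  {n: True, w: True, j: False}


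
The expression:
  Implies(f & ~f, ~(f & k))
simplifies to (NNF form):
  True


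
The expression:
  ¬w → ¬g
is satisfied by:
  {w: True, g: False}
  {g: False, w: False}
  {g: True, w: True}


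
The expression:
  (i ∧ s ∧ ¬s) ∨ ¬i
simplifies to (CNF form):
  ¬i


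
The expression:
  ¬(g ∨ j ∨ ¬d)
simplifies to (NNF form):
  d ∧ ¬g ∧ ¬j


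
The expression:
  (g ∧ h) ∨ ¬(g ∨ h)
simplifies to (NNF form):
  (g ∧ h) ∨ (¬g ∧ ¬h)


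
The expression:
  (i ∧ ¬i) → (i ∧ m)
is always true.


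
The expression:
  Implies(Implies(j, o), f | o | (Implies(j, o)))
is always true.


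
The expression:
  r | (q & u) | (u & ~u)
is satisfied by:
  {r: True, u: True, q: True}
  {r: True, u: True, q: False}
  {r: True, q: True, u: False}
  {r: True, q: False, u: False}
  {u: True, q: True, r: False}


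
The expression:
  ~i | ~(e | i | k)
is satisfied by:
  {i: False}


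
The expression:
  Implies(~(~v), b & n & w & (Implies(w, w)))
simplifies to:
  ~v | (b & n & w)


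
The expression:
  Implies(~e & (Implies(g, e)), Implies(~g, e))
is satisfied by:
  {e: True, g: True}
  {e: True, g: False}
  {g: True, e: False}


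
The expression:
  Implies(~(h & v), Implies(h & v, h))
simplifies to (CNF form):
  True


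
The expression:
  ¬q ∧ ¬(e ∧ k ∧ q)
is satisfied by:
  {q: False}


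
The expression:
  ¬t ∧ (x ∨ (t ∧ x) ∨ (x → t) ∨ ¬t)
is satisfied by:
  {t: False}


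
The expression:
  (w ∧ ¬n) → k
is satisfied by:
  {n: True, k: True, w: False}
  {n: True, w: False, k: False}
  {k: True, w: False, n: False}
  {k: False, w: False, n: False}
  {n: True, k: True, w: True}
  {n: True, w: True, k: False}
  {k: True, w: True, n: False}


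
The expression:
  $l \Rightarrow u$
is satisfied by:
  {u: True, l: False}
  {l: False, u: False}
  {l: True, u: True}


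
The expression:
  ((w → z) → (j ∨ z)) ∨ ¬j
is always true.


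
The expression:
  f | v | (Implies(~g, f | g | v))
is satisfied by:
  {g: True, v: True, f: True}
  {g: True, v: True, f: False}
  {g: True, f: True, v: False}
  {g: True, f: False, v: False}
  {v: True, f: True, g: False}
  {v: True, f: False, g: False}
  {f: True, v: False, g: False}


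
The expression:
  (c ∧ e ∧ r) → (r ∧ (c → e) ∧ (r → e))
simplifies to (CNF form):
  True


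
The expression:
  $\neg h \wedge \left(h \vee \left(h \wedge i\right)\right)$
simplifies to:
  $\text{False}$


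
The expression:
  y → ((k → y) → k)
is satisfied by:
  {k: True, y: False}
  {y: False, k: False}
  {y: True, k: True}


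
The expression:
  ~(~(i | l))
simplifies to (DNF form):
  i | l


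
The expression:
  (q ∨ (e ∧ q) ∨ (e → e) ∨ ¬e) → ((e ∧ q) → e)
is always true.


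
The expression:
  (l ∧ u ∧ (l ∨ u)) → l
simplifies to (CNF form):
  True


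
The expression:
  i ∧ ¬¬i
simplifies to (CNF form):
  i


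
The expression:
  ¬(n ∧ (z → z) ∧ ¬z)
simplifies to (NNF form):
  z ∨ ¬n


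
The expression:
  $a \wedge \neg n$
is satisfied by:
  {a: True, n: False}


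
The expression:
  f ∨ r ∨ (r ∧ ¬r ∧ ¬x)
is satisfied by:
  {r: True, f: True}
  {r: True, f: False}
  {f: True, r: False}


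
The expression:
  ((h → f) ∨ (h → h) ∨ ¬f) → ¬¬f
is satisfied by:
  {f: True}
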